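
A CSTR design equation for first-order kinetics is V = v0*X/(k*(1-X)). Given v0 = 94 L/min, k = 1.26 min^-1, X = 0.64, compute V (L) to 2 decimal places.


V = v0 * X / (k * (1 - X))
V = 94 * 0.64 / (1.26 * (1 - 0.64))
V = 60.16 / (1.26 * 0.36)
V = 60.16 / 0.4536
V = 132.63 L


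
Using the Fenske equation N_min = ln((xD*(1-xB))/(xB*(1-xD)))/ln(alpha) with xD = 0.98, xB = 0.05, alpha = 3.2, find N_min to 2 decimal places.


N_min = ln((xD*(1-xB))/(xB*(1-xD))) / ln(alpha)
Numerator inside ln: 0.931 / 0.001 = 931.0
ln(931.0) = 6.836259
ln(alpha) = ln(3.2) = 1.163151
N_min = 6.836259 / 1.163151 = 5.88


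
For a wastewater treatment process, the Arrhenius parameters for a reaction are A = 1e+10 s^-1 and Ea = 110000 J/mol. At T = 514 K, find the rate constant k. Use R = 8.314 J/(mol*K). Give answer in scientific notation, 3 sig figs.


k = A * exp(-Ea/(R*T))
k = 1e+10 * exp(-110000 / (8.314 * 514))
k = 1e+10 * exp(-25.740652)
k = 6.62e-02


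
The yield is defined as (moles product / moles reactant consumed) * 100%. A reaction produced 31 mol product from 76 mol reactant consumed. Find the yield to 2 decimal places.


Yield = (moles product / moles consumed) * 100%
Yield = (31 / 76) * 100
Yield = 0.4079 * 100
Yield = 40.79%


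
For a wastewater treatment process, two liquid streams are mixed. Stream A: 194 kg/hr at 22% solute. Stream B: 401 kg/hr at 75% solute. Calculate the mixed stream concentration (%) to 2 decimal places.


Mass balance on solute: F1*x1 + F2*x2 = F3*x3
F3 = F1 + F2 = 194 + 401 = 595 kg/hr
x3 = (F1*x1 + F2*x2)/F3
x3 = (194*0.22 + 401*0.75) / 595
x3 = 57.72%


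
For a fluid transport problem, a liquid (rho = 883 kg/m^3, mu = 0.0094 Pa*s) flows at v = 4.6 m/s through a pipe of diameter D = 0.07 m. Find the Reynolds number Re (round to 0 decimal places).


Re = rho * v * D / mu
Re = 883 * 4.6 * 0.07 / 0.0094
Re = 284.326 / 0.0094
Re = 30247


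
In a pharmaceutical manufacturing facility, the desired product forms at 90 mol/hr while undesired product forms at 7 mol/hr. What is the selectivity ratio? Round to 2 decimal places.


S = desired product rate / undesired product rate
S = 90 / 7
S = 12.86


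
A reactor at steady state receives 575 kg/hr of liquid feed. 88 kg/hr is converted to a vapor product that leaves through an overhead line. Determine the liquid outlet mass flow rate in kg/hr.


Steady-state mass balance on the main outlet: F_out = F_in - F_removed
F_out = 575 - 88
F_out = 487 kg/hr


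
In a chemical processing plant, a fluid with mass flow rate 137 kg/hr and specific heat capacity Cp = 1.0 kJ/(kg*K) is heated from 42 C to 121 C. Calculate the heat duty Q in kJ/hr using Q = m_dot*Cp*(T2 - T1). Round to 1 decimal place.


Q = m_dot * Cp * (T2 - T1)
Q = 137 * 1.0 * (121 - 42)
Q = 137 * 1.0 * 79
Q = 10823.0 kJ/hr


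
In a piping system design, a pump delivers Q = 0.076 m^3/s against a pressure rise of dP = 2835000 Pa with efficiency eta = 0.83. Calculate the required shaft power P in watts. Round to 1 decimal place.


P = Q * dP / eta
P = 0.076 * 2835000 / 0.83
P = 215460.0 / 0.83
P = 259590.4 W


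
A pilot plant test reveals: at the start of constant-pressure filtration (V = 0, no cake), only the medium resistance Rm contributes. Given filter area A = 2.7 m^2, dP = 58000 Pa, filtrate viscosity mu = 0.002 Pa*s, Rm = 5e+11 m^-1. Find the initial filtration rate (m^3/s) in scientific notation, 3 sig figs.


rate = A * dP / (mu * Rm)
rate = 2.7 * 58000 / (0.002 * 5e+11)
rate = 156600.0 / 1.000e+09
rate = 1.57e-04 m^3/s


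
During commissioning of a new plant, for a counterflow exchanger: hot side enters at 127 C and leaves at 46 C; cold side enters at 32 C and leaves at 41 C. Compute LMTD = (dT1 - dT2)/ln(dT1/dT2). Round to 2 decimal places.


dT1 = Th_in - Tc_out = 127 - 41 = 86
dT2 = Th_out - Tc_in = 46 - 32 = 14
LMTD = (dT1 - dT2) / ln(dT1/dT2)
LMTD = (86 - 14) / ln(86/14)
LMTD = 39.66 K


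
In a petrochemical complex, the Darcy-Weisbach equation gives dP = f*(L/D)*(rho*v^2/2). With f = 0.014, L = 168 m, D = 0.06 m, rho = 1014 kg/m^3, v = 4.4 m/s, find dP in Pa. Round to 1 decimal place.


dP = f * (L/D) * (rho*v^2/2)
dP = 0.014 * (168/0.06) * (1014*4.4^2/2)
L/D = 2800.0
rho*v^2/2 = 1014*19.36/2 = 9815.52
dP = 0.014 * 2800.0 * 9815.52
dP = 384768.4 Pa


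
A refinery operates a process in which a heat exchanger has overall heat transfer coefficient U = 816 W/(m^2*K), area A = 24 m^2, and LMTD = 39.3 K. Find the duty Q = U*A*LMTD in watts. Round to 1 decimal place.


Q = U * A * LMTD
Q = 816 * 24 * 39.3
Q = 769651.2 W


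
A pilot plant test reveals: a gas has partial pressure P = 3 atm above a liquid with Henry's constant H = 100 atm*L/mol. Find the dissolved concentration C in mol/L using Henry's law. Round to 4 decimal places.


C = P / H
C = 3 / 100
C = 0.0300 mol/L


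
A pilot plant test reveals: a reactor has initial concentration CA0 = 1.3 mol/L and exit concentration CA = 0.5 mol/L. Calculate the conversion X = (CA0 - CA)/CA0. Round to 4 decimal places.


X = (CA0 - CA) / CA0
X = (1.3 - 0.5) / 1.3
X = 0.8 / 1.3
X = 0.6154


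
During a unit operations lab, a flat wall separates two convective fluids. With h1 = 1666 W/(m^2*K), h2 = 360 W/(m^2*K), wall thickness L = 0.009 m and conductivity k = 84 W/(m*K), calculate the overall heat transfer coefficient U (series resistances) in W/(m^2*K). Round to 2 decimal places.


1/U = 1/h1 + L/k + 1/h2
1/U = 1/1666 + 0.009/84 + 1/360
1/U = 0.0006002401 + 0.0001071429 + 0.0027777778
1/U = 0.0034851608
U = 286.93 W/(m^2*K)


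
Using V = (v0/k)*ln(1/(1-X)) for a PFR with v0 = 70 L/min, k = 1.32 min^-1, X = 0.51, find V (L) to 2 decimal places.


V = (v0/k) * ln(1/(1-X))
V = (70/1.32) * ln(1/(1-0.51))
V = 53.030303 * ln(2.040816)
V = 53.030303 * 0.71335
V = 37.83 L


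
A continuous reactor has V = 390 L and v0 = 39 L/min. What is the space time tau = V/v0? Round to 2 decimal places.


tau = V / v0
tau = 390 / 39
tau = 10.00 min


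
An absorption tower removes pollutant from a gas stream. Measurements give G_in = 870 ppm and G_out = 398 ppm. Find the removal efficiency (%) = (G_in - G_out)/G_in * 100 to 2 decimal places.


Efficiency = (G_in - G_out) / G_in * 100%
Efficiency = (870 - 398) / 870 * 100
Efficiency = 472 / 870 * 100
Efficiency = 54.25%


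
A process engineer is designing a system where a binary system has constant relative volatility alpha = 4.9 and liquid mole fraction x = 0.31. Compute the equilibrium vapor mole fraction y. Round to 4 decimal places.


y = alpha*x / (1 + (alpha-1)*x)
y = 4.9*0.31 / (1 + (4.9-1)*0.31)
y = 1.519 / (1 + 1.209)
y = 1.519 / 2.209
y = 0.6876


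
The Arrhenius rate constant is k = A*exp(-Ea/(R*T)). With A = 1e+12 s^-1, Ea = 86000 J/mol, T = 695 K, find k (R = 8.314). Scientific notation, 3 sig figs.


k = A * exp(-Ea/(R*T))
k = 1e+12 * exp(-86000 / (8.314 * 695))
k = 1e+12 * exp(-14.88345)
k = 3.44e+05


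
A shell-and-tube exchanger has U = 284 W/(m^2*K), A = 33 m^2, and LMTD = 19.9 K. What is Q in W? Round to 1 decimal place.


Q = U * A * LMTD
Q = 284 * 33 * 19.9
Q = 186502.8 W


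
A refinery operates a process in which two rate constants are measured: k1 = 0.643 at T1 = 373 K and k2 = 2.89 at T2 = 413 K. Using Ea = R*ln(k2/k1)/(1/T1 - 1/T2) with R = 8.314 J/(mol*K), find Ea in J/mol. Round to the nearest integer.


Ea = R * ln(k2/k1) / (1/T1 - 1/T2)
ln(k2/k1) = ln(2.89/0.643) = 1.5028671
1/T1 - 1/T2 = 1/373 - 1/413 = 0.000259657641
Ea = 8.314 * 1.5028671 / 0.000259657641
Ea = 48120 J/mol


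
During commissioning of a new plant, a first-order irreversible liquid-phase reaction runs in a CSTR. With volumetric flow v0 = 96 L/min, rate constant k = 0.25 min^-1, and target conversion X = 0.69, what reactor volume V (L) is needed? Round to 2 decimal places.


V = v0 * X / (k * (1 - X))
V = 96 * 0.69 / (0.25 * (1 - 0.69))
V = 66.24 / (0.25 * 0.31)
V = 66.24 / 0.0775
V = 854.71 L


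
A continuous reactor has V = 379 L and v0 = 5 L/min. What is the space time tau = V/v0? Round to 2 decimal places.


tau = V / v0
tau = 379 / 5
tau = 75.80 min


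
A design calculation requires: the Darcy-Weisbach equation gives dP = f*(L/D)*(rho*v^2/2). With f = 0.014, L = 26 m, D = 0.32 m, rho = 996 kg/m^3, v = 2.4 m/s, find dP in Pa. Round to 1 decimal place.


dP = f * (L/D) * (rho*v^2/2)
dP = 0.014 * (26/0.32) * (996*2.4^2/2)
L/D = 81.25
rho*v^2/2 = 996*5.76/2 = 2868.48
dP = 0.014 * 81.25 * 2868.48
dP = 3262.9 Pa


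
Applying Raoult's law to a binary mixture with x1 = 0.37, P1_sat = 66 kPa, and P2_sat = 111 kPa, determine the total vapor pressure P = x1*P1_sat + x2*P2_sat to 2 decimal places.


P = x1*P1_sat + x2*P2_sat
x2 = 1 - x1 = 1 - 0.37 = 0.63
P = 0.37*66 + 0.63*111
P = 24.42 + 69.93
P = 94.35 kPa


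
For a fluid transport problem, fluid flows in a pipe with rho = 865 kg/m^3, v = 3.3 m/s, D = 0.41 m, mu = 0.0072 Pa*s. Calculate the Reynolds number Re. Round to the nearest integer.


Re = rho * v * D / mu
Re = 865 * 3.3 * 0.41 / 0.0072
Re = 1170.345 / 0.0072
Re = 162548


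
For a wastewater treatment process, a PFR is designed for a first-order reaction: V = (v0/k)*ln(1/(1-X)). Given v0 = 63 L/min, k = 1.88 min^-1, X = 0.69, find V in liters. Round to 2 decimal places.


V = (v0/k) * ln(1/(1-X))
V = (63/1.88) * ln(1/(1-0.69))
V = 33.510638 * ln(3.225806)
V = 33.510638 * 1.171183
V = 39.25 L


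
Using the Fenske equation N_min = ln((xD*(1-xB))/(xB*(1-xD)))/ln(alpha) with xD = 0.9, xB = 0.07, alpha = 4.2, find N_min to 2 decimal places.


N_min = ln((xD*(1-xB))/(xB*(1-xD))) / ln(alpha)
Numerator inside ln: 0.837 / 0.007 = 119.571429
ln(119.571429) = 4.783914
ln(alpha) = ln(4.2) = 1.435085
N_min = 4.783914 / 1.435085 = 3.33


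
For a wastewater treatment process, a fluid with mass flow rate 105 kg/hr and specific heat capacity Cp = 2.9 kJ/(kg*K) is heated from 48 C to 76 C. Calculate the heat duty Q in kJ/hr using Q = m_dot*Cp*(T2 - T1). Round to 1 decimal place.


Q = m_dot * Cp * (T2 - T1)
Q = 105 * 2.9 * (76 - 48)
Q = 105 * 2.9 * 28
Q = 8526.0 kJ/hr


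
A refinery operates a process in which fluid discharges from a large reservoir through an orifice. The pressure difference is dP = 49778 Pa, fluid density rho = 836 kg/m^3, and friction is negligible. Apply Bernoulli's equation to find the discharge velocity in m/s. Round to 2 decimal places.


v = sqrt(2*dP/rho)
v = sqrt(2*49778/836)
v = sqrt(119.086124)
v = 10.91 m/s


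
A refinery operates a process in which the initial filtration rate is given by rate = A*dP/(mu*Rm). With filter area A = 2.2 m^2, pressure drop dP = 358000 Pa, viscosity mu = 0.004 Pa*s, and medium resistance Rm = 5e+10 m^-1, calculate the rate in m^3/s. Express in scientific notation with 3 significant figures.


rate = A * dP / (mu * Rm)
rate = 2.2 * 358000 / (0.004 * 5e+10)
rate = 787600.0 / 2.000e+08
rate = 3.94e-03 m^3/s


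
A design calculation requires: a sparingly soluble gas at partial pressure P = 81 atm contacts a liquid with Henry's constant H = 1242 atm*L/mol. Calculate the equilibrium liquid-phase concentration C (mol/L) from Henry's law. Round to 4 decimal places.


C = P / H
C = 81 / 1242
C = 0.0652 mol/L


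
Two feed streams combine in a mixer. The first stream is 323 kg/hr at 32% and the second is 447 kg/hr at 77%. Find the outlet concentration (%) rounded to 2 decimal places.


Mass balance on solute: F1*x1 + F2*x2 = F3*x3
F3 = F1 + F2 = 323 + 447 = 770 kg/hr
x3 = (F1*x1 + F2*x2)/F3
x3 = (323*0.32 + 447*0.77) / 770
x3 = 58.12%


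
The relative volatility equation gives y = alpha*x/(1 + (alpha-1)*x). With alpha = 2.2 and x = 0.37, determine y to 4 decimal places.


y = alpha*x / (1 + (alpha-1)*x)
y = 2.2*0.37 / (1 + (2.2-1)*0.37)
y = 0.814 / (1 + 0.444)
y = 0.814 / 1.444
y = 0.5637


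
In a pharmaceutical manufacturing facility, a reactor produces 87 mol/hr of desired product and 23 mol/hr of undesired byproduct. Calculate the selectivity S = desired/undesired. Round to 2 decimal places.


S = desired product rate / undesired product rate
S = 87 / 23
S = 3.78


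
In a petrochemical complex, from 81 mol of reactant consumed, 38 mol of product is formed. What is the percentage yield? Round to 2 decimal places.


Yield = (moles product / moles consumed) * 100%
Yield = (38 / 81) * 100
Yield = 0.4691 * 100
Yield = 46.91%


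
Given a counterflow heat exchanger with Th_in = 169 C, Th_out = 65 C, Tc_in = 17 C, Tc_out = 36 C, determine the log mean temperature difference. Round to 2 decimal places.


dT1 = Th_in - Tc_out = 169 - 36 = 133
dT2 = Th_out - Tc_in = 65 - 17 = 48
LMTD = (dT1 - dT2) / ln(dT1/dT2)
LMTD = (133 - 48) / ln(133/48)
LMTD = 83.40 K


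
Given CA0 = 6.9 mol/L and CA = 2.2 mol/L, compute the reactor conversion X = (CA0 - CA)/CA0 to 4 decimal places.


X = (CA0 - CA) / CA0
X = (6.9 - 2.2) / 6.9
X = 4.7 / 6.9
X = 0.6812


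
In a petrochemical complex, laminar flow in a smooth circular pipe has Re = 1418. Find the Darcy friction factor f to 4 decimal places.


f = 64 / Re
f = 64 / 1418
f = 0.0451


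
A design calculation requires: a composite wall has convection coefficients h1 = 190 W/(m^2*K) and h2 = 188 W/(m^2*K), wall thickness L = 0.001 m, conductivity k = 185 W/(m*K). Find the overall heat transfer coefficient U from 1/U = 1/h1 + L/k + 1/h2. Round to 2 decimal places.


1/U = 1/h1 + L/k + 1/h2
1/U = 1/190 + 0.001/185 + 1/188
1/U = 0.0052631579 + 5.4054e-06 + 0.0053191489
1/U = 0.0105877122
U = 94.45 W/(m^2*K)


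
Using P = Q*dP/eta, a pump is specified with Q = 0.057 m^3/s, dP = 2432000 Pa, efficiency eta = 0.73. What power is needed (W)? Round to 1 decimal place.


P = Q * dP / eta
P = 0.057 * 2432000 / 0.73
P = 138624.0 / 0.73
P = 189895.9 W


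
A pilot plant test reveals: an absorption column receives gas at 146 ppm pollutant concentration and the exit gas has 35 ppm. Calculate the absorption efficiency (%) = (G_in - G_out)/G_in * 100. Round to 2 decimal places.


Efficiency = (G_in - G_out) / G_in * 100%
Efficiency = (146 - 35) / 146 * 100
Efficiency = 111 / 146 * 100
Efficiency = 76.03%


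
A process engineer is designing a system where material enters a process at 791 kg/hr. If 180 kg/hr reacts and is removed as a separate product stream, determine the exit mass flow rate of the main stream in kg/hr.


Steady-state mass balance on the main outlet: F_out = F_in - F_removed
F_out = 791 - 180
F_out = 611 kg/hr


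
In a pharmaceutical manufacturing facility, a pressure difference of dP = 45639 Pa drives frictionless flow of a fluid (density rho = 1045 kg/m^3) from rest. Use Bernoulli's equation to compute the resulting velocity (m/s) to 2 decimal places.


v = sqrt(2*dP/rho)
v = sqrt(2*45639/1045)
v = sqrt(87.347368)
v = 9.35 m/s


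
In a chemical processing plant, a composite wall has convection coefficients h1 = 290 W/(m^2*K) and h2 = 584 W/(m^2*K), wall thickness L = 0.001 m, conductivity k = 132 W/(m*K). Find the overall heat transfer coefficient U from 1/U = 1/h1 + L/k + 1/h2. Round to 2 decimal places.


1/U = 1/h1 + L/k + 1/h2
1/U = 1/290 + 0.001/132 + 1/584
1/U = 0.0034482759 + 7.5758e-06 + 0.0017123288
1/U = 0.0051681805
U = 193.49 W/(m^2*K)


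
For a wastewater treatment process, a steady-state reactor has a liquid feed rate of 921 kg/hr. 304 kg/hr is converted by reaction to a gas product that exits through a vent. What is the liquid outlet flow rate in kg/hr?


Steady-state mass balance on the main outlet: F_out = F_in - F_removed
F_out = 921 - 304
F_out = 617 kg/hr


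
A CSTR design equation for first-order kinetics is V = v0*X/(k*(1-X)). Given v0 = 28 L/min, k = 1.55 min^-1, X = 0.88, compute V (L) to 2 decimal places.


V = v0 * X / (k * (1 - X))
V = 28 * 0.88 / (1.55 * (1 - 0.88))
V = 24.64 / (1.55 * 0.12)
V = 24.64 / 0.186
V = 132.47 L


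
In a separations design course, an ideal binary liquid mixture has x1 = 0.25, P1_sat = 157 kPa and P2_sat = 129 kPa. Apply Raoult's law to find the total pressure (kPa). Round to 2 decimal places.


P = x1*P1_sat + x2*P2_sat
x2 = 1 - x1 = 1 - 0.25 = 0.75
P = 0.25*157 + 0.75*129
P = 39.25 + 96.75
P = 136.00 kPa


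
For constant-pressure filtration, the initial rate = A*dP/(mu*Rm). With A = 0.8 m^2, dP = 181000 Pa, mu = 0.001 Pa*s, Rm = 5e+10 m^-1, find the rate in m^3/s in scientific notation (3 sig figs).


rate = A * dP / (mu * Rm)
rate = 0.8 * 181000 / (0.001 * 5e+10)
rate = 144800.0 / 5.000e+07
rate = 2.90e-03 m^3/s


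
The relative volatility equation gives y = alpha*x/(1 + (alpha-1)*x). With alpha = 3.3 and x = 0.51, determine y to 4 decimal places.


y = alpha*x / (1 + (alpha-1)*x)
y = 3.3*0.51 / (1 + (3.3-1)*0.51)
y = 1.683 / (1 + 1.173)
y = 1.683 / 2.173
y = 0.7745


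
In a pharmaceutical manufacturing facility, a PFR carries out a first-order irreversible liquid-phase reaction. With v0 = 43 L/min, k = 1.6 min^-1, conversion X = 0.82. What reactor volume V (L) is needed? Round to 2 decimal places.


V = (v0/k) * ln(1/(1-X))
V = (43/1.6) * ln(1/(1-0.82))
V = 26.875 * ln(5.555556)
V = 26.875 * 1.714799
V = 46.09 L


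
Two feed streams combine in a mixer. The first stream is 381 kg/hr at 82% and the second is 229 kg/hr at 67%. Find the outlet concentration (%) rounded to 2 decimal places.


Mass balance on solute: F1*x1 + F2*x2 = F3*x3
F3 = F1 + F2 = 381 + 229 = 610 kg/hr
x3 = (F1*x1 + F2*x2)/F3
x3 = (381*0.82 + 229*0.67) / 610
x3 = 76.37%


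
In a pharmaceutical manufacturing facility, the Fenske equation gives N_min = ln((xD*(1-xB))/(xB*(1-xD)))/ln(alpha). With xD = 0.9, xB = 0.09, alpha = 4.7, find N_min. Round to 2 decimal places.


N_min = ln((xD*(1-xB))/(xB*(1-xD))) / ln(alpha)
Numerator inside ln: 0.819 / 0.009 = 91.0
ln(91.0) = 4.51086
ln(alpha) = ln(4.7) = 1.547563
N_min = 4.51086 / 1.547563 = 2.91


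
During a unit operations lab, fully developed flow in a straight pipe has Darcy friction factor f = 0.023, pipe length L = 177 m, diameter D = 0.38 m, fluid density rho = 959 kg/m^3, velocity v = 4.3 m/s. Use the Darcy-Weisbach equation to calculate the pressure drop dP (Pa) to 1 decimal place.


dP = f * (L/D) * (rho*v^2/2)
dP = 0.023 * (177/0.38) * (959*4.3^2/2)
L/D = 465.78947368
rho*v^2/2 = 959*18.49/2 = 8865.955
dP = 0.023 * 465.78947368 * 8865.955
dP = 94982.4 Pa


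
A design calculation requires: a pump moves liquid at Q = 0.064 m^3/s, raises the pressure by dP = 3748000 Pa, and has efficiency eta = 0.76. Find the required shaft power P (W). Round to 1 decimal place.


P = Q * dP / eta
P = 0.064 * 3748000 / 0.76
P = 239872.0 / 0.76
P = 315621.1 W


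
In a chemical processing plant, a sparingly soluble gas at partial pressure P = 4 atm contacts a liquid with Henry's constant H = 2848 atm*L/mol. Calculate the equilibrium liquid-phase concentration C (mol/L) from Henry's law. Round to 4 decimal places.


C = P / H
C = 4 / 2848
C = 0.0014 mol/L


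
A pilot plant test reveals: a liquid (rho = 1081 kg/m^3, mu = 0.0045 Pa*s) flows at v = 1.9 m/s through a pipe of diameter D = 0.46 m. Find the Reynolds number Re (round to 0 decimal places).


Re = rho * v * D / mu
Re = 1081 * 1.9 * 0.46 / 0.0045
Re = 944.794 / 0.0045
Re = 209954


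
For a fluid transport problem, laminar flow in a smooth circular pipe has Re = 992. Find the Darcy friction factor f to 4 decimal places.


f = 64 / Re
f = 64 / 992
f = 0.0645


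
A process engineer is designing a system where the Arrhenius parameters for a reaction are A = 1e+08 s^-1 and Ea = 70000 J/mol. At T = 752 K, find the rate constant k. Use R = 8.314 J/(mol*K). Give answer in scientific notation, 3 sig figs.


k = A * exp(-Ea/(R*T))
k = 1e+08 * exp(-70000 / (8.314 * 752))
k = 1e+08 * exp(-11.196188)
k = 1.37e+03


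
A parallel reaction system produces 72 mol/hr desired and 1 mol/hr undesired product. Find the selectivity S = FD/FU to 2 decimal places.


S = desired product rate / undesired product rate
S = 72 / 1
S = 72.00


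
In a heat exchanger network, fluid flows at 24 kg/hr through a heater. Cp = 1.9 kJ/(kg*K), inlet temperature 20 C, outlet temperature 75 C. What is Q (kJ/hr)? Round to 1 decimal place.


Q = m_dot * Cp * (T2 - T1)
Q = 24 * 1.9 * (75 - 20)
Q = 24 * 1.9 * 55
Q = 2508.0 kJ/hr


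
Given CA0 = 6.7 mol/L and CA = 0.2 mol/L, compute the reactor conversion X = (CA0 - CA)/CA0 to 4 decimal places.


X = (CA0 - CA) / CA0
X = (6.7 - 0.2) / 6.7
X = 6.5 / 6.7
X = 0.9701


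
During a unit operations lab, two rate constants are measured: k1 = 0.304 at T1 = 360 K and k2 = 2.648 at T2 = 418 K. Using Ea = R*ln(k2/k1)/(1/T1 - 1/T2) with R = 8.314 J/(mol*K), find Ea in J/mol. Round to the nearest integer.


Ea = R * ln(k2/k1) / (1/T1 - 1/T2)
ln(k2/k1) = ln(2.648/0.304) = 2.1645322
1/T1 - 1/T2 = 1/360 - 1/418 = 0.00038543328
Ea = 8.314 * 2.1645322 / 0.00038543328
Ea = 46690 J/mol


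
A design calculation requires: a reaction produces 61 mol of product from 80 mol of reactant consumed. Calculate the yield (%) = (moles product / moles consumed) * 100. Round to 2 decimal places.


Yield = (moles product / moles consumed) * 100%
Yield = (61 / 80) * 100
Yield = 0.7625 * 100
Yield = 76.25%


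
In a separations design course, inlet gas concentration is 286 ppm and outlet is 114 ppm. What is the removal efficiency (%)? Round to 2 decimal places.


Efficiency = (G_in - G_out) / G_in * 100%
Efficiency = (286 - 114) / 286 * 100
Efficiency = 172 / 286 * 100
Efficiency = 60.14%


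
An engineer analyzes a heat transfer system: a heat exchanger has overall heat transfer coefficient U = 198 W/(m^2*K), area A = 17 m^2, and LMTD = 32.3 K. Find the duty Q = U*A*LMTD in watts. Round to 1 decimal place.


Q = U * A * LMTD
Q = 198 * 17 * 32.3
Q = 108721.8 W


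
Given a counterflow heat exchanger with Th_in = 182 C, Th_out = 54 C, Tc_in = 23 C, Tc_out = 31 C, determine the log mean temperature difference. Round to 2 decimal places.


dT1 = Th_in - Tc_out = 182 - 31 = 151
dT2 = Th_out - Tc_in = 54 - 23 = 31
LMTD = (dT1 - dT2) / ln(dT1/dT2)
LMTD = (151 - 31) / ln(151/31)
LMTD = 75.79 K


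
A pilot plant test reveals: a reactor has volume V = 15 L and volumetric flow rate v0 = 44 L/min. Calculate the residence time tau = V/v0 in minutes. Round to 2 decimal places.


tau = V / v0
tau = 15 / 44
tau = 0.34 min


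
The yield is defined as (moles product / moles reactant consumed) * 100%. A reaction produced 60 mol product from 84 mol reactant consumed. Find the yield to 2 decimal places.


Yield = (moles product / moles consumed) * 100%
Yield = (60 / 84) * 100
Yield = 0.7143 * 100
Yield = 71.43%


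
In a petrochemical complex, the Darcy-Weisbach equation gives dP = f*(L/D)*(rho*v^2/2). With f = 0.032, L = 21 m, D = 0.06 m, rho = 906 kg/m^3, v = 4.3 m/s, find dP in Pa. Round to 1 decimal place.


dP = f * (L/D) * (rho*v^2/2)
dP = 0.032 * (21/0.06) * (906*4.3^2/2)
L/D = 350.0
rho*v^2/2 = 906*18.49/2 = 8375.97
dP = 0.032 * 350.0 * 8375.97
dP = 93810.9 Pa


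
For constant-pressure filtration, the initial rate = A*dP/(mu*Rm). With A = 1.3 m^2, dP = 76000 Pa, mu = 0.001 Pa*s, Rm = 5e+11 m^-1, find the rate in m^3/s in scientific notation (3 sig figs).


rate = A * dP / (mu * Rm)
rate = 1.3 * 76000 / (0.001 * 5e+11)
rate = 98800.0 / 5.000e+08
rate = 1.98e-04 m^3/s


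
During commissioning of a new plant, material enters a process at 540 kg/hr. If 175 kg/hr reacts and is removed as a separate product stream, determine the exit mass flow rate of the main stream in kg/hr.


Steady-state mass balance on the main outlet: F_out = F_in - F_removed
F_out = 540 - 175
F_out = 365 kg/hr


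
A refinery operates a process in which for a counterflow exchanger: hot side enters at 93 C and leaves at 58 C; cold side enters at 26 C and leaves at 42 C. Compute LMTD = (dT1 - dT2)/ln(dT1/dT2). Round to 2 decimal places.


dT1 = Th_in - Tc_out = 93 - 42 = 51
dT2 = Th_out - Tc_in = 58 - 26 = 32
LMTD = (dT1 - dT2) / ln(dT1/dT2)
LMTD = (51 - 32) / ln(51/32)
LMTD = 40.76 K


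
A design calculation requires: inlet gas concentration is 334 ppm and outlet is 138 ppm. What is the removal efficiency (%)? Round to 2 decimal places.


Efficiency = (G_in - G_out) / G_in * 100%
Efficiency = (334 - 138) / 334 * 100
Efficiency = 196 / 334 * 100
Efficiency = 58.68%


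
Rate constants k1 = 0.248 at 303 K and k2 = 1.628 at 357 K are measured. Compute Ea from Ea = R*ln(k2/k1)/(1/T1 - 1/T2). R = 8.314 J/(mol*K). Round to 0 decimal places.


Ea = R * ln(k2/k1) / (1/T1 - 1/T2)
ln(k2/k1) = ln(1.628/0.248) = 1.8816788
1/T1 - 1/T2 = 1/303 - 1/357 = 0.000499209585
Ea = 8.314 * 1.8816788 / 0.000499209585
Ea = 31338 J/mol


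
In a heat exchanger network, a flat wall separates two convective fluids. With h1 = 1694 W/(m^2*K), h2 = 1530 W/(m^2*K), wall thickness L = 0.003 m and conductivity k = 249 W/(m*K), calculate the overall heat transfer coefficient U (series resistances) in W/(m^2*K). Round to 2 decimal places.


1/U = 1/h1 + L/k + 1/h2
1/U = 1/1694 + 0.003/249 + 1/1530
1/U = 0.0005903188 + 1.20482e-05 + 0.0006535948
1/U = 0.0012559618
U = 796.20 W/(m^2*K)


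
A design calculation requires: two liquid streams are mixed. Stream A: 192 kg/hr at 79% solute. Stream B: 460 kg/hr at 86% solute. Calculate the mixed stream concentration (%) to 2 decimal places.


Mass balance on solute: F1*x1 + F2*x2 = F3*x3
F3 = F1 + F2 = 192 + 460 = 652 kg/hr
x3 = (F1*x1 + F2*x2)/F3
x3 = (192*0.79 + 460*0.86) / 652
x3 = 83.94%


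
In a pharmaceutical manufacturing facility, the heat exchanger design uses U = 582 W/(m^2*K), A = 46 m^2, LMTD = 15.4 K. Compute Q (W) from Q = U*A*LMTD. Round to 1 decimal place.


Q = U * A * LMTD
Q = 582 * 46 * 15.4
Q = 412288.8 W


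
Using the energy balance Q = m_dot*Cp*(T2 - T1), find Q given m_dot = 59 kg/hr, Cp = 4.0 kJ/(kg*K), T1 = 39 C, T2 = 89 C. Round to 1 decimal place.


Q = m_dot * Cp * (T2 - T1)
Q = 59 * 4.0 * (89 - 39)
Q = 59 * 4.0 * 50
Q = 11800.0 kJ/hr


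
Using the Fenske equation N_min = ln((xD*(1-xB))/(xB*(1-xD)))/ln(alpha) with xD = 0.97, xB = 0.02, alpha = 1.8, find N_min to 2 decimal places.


N_min = ln((xD*(1-xB))/(xB*(1-xD))) / ln(alpha)
Numerator inside ln: 0.9506 / 0.0006 = 1584.333333
ln(1584.333333) = 7.367919
ln(alpha) = ln(1.8) = 0.587787
N_min = 7.367919 / 0.587787 = 12.54


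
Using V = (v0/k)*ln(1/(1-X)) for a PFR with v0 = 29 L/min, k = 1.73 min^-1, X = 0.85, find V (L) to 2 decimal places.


V = (v0/k) * ln(1/(1-X))
V = (29/1.73) * ln(1/(1-0.85))
V = 16.763006 * ln(6.666667)
V = 16.763006 * 1.89712
V = 31.80 L


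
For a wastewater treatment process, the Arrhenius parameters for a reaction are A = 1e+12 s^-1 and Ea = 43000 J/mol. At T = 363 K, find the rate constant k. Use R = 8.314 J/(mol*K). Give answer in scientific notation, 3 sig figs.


k = A * exp(-Ea/(R*T))
k = 1e+12 * exp(-43000 / (8.314 * 363))
k = 1e+12 * exp(-14.247931)
k = 6.49e+05


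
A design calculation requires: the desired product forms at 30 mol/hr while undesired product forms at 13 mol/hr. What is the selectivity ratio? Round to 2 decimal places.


S = desired product rate / undesired product rate
S = 30 / 13
S = 2.31


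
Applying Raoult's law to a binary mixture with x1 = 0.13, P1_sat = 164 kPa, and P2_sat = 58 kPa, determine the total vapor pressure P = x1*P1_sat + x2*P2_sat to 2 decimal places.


P = x1*P1_sat + x2*P2_sat
x2 = 1 - x1 = 1 - 0.13 = 0.87
P = 0.13*164 + 0.87*58
P = 21.32 + 50.46
P = 71.78 kPa


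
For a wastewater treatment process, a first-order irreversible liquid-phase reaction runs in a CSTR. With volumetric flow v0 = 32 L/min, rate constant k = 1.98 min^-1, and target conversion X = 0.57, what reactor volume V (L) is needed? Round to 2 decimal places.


V = v0 * X / (k * (1 - X))
V = 32 * 0.57 / (1.98 * (1 - 0.57))
V = 18.24 / (1.98 * 0.43)
V = 18.24 / 0.8514
V = 21.42 L


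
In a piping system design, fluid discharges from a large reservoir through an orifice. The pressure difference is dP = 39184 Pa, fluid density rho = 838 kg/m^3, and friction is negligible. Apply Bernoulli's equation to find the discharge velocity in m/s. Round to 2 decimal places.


v = sqrt(2*dP/rho)
v = sqrt(2*39184/838)
v = sqrt(93.5179)
v = 9.67 m/s


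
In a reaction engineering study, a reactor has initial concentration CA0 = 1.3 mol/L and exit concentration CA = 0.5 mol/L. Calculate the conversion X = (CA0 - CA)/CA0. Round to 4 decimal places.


X = (CA0 - CA) / CA0
X = (1.3 - 0.5) / 1.3
X = 0.8 / 1.3
X = 0.6154


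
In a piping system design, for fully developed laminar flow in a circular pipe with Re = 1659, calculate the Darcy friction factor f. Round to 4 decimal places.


f = 64 / Re
f = 64 / 1659
f = 0.0386


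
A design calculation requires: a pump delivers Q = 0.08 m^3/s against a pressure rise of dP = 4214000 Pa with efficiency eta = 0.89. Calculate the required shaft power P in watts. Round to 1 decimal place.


P = Q * dP / eta
P = 0.08 * 4214000 / 0.89
P = 337120.0 / 0.89
P = 378786.5 W


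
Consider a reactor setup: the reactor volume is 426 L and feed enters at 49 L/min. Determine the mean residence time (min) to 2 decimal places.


tau = V / v0
tau = 426 / 49
tau = 8.69 min


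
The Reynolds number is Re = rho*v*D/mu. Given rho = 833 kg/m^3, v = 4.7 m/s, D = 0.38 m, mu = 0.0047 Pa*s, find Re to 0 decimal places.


Re = rho * v * D / mu
Re = 833 * 4.7 * 0.38 / 0.0047
Re = 1487.738 / 0.0047
Re = 316540


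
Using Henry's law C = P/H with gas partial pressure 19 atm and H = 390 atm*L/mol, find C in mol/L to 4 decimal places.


C = P / H
C = 19 / 390
C = 0.0487 mol/L


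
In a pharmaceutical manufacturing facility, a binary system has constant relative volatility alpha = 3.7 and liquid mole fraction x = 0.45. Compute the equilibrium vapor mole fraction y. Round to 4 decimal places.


y = alpha*x / (1 + (alpha-1)*x)
y = 3.7*0.45 / (1 + (3.7-1)*0.45)
y = 1.665 / (1 + 1.215)
y = 1.665 / 2.215
y = 0.7517


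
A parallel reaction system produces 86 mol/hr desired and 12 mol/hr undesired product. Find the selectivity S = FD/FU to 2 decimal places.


S = desired product rate / undesired product rate
S = 86 / 12
S = 7.17


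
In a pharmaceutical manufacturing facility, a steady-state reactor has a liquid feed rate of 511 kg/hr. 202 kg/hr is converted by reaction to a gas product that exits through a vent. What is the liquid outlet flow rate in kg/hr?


Steady-state mass balance on the main outlet: F_out = F_in - F_removed
F_out = 511 - 202
F_out = 309 kg/hr


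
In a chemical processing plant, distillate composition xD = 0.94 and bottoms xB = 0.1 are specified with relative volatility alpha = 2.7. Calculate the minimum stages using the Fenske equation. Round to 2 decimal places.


N_min = ln((xD*(1-xB))/(xB*(1-xD))) / ln(alpha)
Numerator inside ln: 0.846 / 0.006 = 141.0
ln(141.0) = 4.94876
ln(alpha) = ln(2.7) = 0.993252
N_min = 4.94876 / 0.993252 = 4.98


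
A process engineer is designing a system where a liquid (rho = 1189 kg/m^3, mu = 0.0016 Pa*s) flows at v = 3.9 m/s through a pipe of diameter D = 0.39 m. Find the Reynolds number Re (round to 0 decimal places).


Re = rho * v * D / mu
Re = 1189 * 3.9 * 0.39 / 0.0016
Re = 1808.469 / 0.0016
Re = 1130293


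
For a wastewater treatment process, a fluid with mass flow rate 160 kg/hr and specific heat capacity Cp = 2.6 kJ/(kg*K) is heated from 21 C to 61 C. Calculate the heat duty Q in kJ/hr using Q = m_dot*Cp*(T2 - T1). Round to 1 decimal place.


Q = m_dot * Cp * (T2 - T1)
Q = 160 * 2.6 * (61 - 21)
Q = 160 * 2.6 * 40
Q = 16640.0 kJ/hr


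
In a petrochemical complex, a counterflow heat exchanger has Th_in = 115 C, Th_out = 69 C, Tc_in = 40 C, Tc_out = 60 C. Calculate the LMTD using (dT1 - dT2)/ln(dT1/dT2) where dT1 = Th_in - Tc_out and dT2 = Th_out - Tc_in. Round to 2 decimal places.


dT1 = Th_in - Tc_out = 115 - 60 = 55
dT2 = Th_out - Tc_in = 69 - 40 = 29
LMTD = (dT1 - dT2) / ln(dT1/dT2)
LMTD = (55 - 29) / ln(55/29)
LMTD = 40.62 K


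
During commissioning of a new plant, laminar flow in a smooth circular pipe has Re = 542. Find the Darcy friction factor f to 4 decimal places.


f = 64 / Re
f = 64 / 542
f = 0.1181


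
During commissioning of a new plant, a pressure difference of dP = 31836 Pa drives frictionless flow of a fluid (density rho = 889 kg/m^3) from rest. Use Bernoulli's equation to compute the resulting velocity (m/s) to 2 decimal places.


v = sqrt(2*dP/rho)
v = sqrt(2*31836/889)
v = sqrt(71.622047)
v = 8.46 m/s


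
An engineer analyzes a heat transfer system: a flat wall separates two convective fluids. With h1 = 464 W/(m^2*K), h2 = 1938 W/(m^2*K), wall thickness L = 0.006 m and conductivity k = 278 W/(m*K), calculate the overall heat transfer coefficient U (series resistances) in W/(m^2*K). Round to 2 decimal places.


1/U = 1/h1 + L/k + 1/h2
1/U = 1/464 + 0.006/278 + 1/1938
1/U = 0.0021551724 + 2.15827e-05 + 0.0005159959
1/U = 0.002692751
U = 371.37 W/(m^2*K)


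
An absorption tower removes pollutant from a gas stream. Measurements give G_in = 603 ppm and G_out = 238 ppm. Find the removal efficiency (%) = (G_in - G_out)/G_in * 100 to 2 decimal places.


Efficiency = (G_in - G_out) / G_in * 100%
Efficiency = (603 - 238) / 603 * 100
Efficiency = 365 / 603 * 100
Efficiency = 60.53%


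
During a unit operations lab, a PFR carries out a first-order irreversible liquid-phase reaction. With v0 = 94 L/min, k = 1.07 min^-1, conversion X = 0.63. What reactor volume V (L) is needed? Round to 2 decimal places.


V = (v0/k) * ln(1/(1-X))
V = (94/1.07) * ln(1/(1-0.63))
V = 87.850467 * ln(2.702703)
V = 87.850467 * 0.994252
V = 87.35 L


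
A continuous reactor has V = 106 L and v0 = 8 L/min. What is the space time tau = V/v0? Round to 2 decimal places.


tau = V / v0
tau = 106 / 8
tau = 13.25 min


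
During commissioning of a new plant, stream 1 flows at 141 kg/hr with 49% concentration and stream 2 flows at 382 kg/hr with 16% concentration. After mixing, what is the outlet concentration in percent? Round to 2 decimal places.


Mass balance on solute: F1*x1 + F2*x2 = F3*x3
F3 = F1 + F2 = 141 + 382 = 523 kg/hr
x3 = (F1*x1 + F2*x2)/F3
x3 = (141*0.49 + 382*0.16) / 523
x3 = 24.90%


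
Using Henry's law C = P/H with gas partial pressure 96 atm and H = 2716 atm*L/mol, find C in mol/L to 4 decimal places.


C = P / H
C = 96 / 2716
C = 0.0353 mol/L


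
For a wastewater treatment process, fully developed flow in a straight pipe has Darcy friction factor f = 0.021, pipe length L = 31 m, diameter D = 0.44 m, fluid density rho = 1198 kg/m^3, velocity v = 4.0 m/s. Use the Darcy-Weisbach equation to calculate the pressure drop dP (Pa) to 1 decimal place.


dP = f * (L/D) * (rho*v^2/2)
dP = 0.021 * (31/0.44) * (1198*4.0^2/2)
L/D = 70.45454545
rho*v^2/2 = 1198*16.0/2 = 9584.0
dP = 0.021 * 70.45454545 * 9584.0
dP = 14180.0 Pa


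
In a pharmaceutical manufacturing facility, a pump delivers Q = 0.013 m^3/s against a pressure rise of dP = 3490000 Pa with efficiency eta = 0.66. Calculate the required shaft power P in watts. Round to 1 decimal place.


P = Q * dP / eta
P = 0.013 * 3490000 / 0.66
P = 45370.0 / 0.66
P = 68742.4 W


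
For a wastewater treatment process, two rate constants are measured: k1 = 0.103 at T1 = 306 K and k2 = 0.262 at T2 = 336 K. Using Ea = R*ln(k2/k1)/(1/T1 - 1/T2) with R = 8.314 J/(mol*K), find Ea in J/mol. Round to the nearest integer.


Ea = R * ln(k2/k1) / (1/T1 - 1/T2)
ln(k2/k1) = ln(0.262/0.103) = 0.9336155
1/T1 - 1/T2 = 1/306 - 1/336 = 0.00029178338
Ea = 8.314 * 0.9336155 / 0.00029178338
Ea = 26602 J/mol


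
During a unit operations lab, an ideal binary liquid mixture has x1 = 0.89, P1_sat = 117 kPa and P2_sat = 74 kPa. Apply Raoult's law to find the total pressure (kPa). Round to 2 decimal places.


P = x1*P1_sat + x2*P2_sat
x2 = 1 - x1 = 1 - 0.89 = 0.11
P = 0.89*117 + 0.11*74
P = 104.13 + 8.14
P = 112.27 kPa


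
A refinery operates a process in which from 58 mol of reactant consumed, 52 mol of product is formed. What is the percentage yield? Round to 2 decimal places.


Yield = (moles product / moles consumed) * 100%
Yield = (52 / 58) * 100
Yield = 0.8966 * 100
Yield = 89.66%


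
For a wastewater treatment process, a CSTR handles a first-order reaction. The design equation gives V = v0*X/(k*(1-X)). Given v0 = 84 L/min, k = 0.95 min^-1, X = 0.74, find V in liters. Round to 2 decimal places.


V = v0 * X / (k * (1 - X))
V = 84 * 0.74 / (0.95 * (1 - 0.74))
V = 62.16 / (0.95 * 0.26)
V = 62.16 / 0.247
V = 251.66 L


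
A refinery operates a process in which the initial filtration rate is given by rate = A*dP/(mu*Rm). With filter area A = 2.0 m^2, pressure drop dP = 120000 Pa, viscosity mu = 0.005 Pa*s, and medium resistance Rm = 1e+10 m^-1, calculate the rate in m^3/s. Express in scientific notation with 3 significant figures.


rate = A * dP / (mu * Rm)
rate = 2.0 * 120000 / (0.005 * 1e+10)
rate = 240000.0 / 5.000e+07
rate = 4.80e-03 m^3/s


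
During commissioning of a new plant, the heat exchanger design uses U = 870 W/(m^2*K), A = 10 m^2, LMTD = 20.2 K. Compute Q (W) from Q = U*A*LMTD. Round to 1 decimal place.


Q = U * A * LMTD
Q = 870 * 10 * 20.2
Q = 175740.0 W


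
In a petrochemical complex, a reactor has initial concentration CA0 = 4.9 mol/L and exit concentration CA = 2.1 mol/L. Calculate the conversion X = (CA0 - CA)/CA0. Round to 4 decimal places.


X = (CA0 - CA) / CA0
X = (4.9 - 2.1) / 4.9
X = 2.8 / 4.9
X = 0.5714


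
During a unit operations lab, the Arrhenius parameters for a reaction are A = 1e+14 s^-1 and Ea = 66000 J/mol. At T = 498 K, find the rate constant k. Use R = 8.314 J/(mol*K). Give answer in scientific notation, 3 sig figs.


k = A * exp(-Ea/(R*T))
k = 1e+14 * exp(-66000 / (8.314 * 498))
k = 1e+14 * exp(-15.940597)
k = 1.19e+07


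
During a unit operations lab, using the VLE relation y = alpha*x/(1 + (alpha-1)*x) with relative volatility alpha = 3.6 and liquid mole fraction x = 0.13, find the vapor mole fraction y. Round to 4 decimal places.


y = alpha*x / (1 + (alpha-1)*x)
y = 3.6*0.13 / (1 + (3.6-1)*0.13)
y = 0.468 / (1 + 0.338)
y = 0.468 / 1.338
y = 0.3498


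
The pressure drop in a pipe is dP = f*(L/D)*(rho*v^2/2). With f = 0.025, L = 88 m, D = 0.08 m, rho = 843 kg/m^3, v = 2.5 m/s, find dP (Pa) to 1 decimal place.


dP = f * (L/D) * (rho*v^2/2)
dP = 0.025 * (88/0.08) * (843*2.5^2/2)
L/D = 1100.0
rho*v^2/2 = 843*6.25/2 = 2634.375
dP = 0.025 * 1100.0 * 2634.375
dP = 72445.3 Pa


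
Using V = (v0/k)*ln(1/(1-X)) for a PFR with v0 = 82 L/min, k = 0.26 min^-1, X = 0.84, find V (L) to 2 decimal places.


V = (v0/k) * ln(1/(1-X))
V = (82/0.26) * ln(1/(1-0.84))
V = 315.384615 * ln(6.25)
V = 315.384615 * 1.832581
V = 577.97 L


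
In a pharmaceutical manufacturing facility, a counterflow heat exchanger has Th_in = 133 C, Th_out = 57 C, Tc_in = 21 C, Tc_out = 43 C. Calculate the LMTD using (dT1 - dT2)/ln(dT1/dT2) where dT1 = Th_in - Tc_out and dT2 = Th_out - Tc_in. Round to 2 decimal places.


dT1 = Th_in - Tc_out = 133 - 43 = 90
dT2 = Th_out - Tc_in = 57 - 21 = 36
LMTD = (dT1 - dT2) / ln(dT1/dT2)
LMTD = (90 - 36) / ln(90/36)
LMTD = 58.93 K


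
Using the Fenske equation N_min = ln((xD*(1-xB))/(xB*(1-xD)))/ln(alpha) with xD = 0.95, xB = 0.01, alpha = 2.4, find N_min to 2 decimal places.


N_min = ln((xD*(1-xB))/(xB*(1-xD))) / ln(alpha)
Numerator inside ln: 0.9405 / 0.0005 = 1881.0
ln(1881.0) = 7.539559
ln(alpha) = ln(2.4) = 0.875469
N_min = 7.539559 / 0.875469 = 8.61


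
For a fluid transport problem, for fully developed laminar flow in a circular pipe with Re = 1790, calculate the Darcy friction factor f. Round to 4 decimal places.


f = 64 / Re
f = 64 / 1790
f = 0.0358


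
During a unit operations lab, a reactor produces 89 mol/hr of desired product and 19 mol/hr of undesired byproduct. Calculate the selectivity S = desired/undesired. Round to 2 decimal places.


S = desired product rate / undesired product rate
S = 89 / 19
S = 4.68
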